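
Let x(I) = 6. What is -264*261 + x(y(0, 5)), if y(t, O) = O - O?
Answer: -68898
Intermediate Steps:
y(t, O) = 0
-264*261 + x(y(0, 5)) = -264*261 + 6 = -68904 + 6 = -68898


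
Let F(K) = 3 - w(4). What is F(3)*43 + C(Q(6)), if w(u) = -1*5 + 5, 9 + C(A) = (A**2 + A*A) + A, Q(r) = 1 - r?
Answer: 165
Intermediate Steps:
C(A) = -9 + A + 2*A**2 (C(A) = -9 + ((A**2 + A*A) + A) = -9 + ((A**2 + A**2) + A) = -9 + (2*A**2 + A) = -9 + (A + 2*A**2) = -9 + A + 2*A**2)
w(u) = 0 (w(u) = -5 + 5 = 0)
F(K) = 3 (F(K) = 3 - 1*0 = 3 + 0 = 3)
F(3)*43 + C(Q(6)) = 3*43 + (-9 + (1 - 1*6) + 2*(1 - 1*6)**2) = 129 + (-9 + (1 - 6) + 2*(1 - 6)**2) = 129 + (-9 - 5 + 2*(-5)**2) = 129 + (-9 - 5 + 2*25) = 129 + (-9 - 5 + 50) = 129 + 36 = 165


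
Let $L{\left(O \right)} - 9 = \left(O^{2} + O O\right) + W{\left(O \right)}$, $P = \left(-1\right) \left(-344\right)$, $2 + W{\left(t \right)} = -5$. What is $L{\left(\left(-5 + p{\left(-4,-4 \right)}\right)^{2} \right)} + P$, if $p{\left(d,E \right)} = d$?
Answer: $13468$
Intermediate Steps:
$W{\left(t \right)} = -7$ ($W{\left(t \right)} = -2 - 5 = -7$)
$P = 344$
$L{\left(O \right)} = 2 + 2 O^{2}$ ($L{\left(O \right)} = 9 - \left(7 - O^{2} - O O\right) = 9 + \left(\left(O^{2} + O^{2}\right) - 7\right) = 9 + \left(2 O^{2} - 7\right) = 9 + \left(-7 + 2 O^{2}\right) = 2 + 2 O^{2}$)
$L{\left(\left(-5 + p{\left(-4,-4 \right)}\right)^{2} \right)} + P = \left(2 + 2 \left(\left(-5 - 4\right)^{2}\right)^{2}\right) + 344 = \left(2 + 2 \left(\left(-9\right)^{2}\right)^{2}\right) + 344 = \left(2 + 2 \cdot 81^{2}\right) + 344 = \left(2 + 2 \cdot 6561\right) + 344 = \left(2 + 13122\right) + 344 = 13124 + 344 = 13468$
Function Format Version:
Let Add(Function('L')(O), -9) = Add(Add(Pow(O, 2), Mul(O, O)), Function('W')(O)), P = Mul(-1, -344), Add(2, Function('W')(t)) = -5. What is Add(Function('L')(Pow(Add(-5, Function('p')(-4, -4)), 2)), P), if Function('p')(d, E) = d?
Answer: 13468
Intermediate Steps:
Function('W')(t) = -7 (Function('W')(t) = Add(-2, -5) = -7)
P = 344
Function('L')(O) = Add(2, Mul(2, Pow(O, 2))) (Function('L')(O) = Add(9, Add(Add(Pow(O, 2), Mul(O, O)), -7)) = Add(9, Add(Add(Pow(O, 2), Pow(O, 2)), -7)) = Add(9, Add(Mul(2, Pow(O, 2)), -7)) = Add(9, Add(-7, Mul(2, Pow(O, 2)))) = Add(2, Mul(2, Pow(O, 2))))
Add(Function('L')(Pow(Add(-5, Function('p')(-4, -4)), 2)), P) = Add(Add(2, Mul(2, Pow(Pow(Add(-5, -4), 2), 2))), 344) = Add(Add(2, Mul(2, Pow(Pow(-9, 2), 2))), 344) = Add(Add(2, Mul(2, Pow(81, 2))), 344) = Add(Add(2, Mul(2, 6561)), 344) = Add(Add(2, 13122), 344) = Add(13124, 344) = 13468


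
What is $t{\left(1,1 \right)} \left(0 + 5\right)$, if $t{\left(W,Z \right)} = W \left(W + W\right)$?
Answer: $10$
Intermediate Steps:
$t{\left(W,Z \right)} = 2 W^{2}$ ($t{\left(W,Z \right)} = W 2 W = 2 W^{2}$)
$t{\left(1,1 \right)} \left(0 + 5\right) = 2 \cdot 1^{2} \left(0 + 5\right) = 2 \cdot 1 \cdot 5 = 2 \cdot 5 = 10$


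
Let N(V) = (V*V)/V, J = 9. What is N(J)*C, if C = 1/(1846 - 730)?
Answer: 1/124 ≈ 0.0080645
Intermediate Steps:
C = 1/1116 ≈ 0.00089606
N(V) = V (N(V) = V²/V = V)
N(J)*C = 9*(1/1116) = 1/124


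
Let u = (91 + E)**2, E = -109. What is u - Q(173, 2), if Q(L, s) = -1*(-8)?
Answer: 316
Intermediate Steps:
Q(L, s) = 8
u = 324 (u = (91 - 109)**2 = (-18)**2 = 324)
u - Q(173, 2) = 324 - 1*8 = 324 - 8 = 316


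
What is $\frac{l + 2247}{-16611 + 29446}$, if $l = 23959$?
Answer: $\frac{26206}{12835} \approx 2.0418$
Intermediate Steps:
$\frac{l + 2247}{-16611 + 29446} = \frac{23959 + 2247}{-16611 + 29446} = \frac{26206}{12835}$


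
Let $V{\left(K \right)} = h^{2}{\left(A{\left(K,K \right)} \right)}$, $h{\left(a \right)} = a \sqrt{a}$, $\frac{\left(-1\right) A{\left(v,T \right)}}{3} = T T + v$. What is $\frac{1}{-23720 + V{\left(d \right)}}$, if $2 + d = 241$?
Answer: $- \frac{1}{5095551462935720} \approx -1.9625 \cdot 10^{-16}$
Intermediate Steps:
$d = 239$ ($d = -2 + 241 = 239$)
$A{\left(v,T \right)} = - 3 v - 3 T^{2}$ ($A{\left(v,T \right)} = - 3 \left(T T + v\right) = - 3 \left(T^{2} + v\right) = - 3 \left(v + T^{2}\right) = - 3 v - 3 T^{2}$)
$h{\left(a \right)} = a^{\frac{3}{2}}$
$V{\left(K \right)} = \left(- 3 K - 3 K^{2}\right)^{3}$ ($V{\left(K \right)} = \left(\left(- 3 K - 3 K^{2}\right)^{\frac{3}{2}}\right)^{2} = \left(- 3 K - 3 K^{2}\right)^{3}$)
$\frac{1}{-23720 + V{\left(d \right)}} = \frac{1}{-23720 - 27 \cdot 239^{3} \left(1 + 239\right)^{3}} = \frac{1}{-23720 - 368601813 \cdot 240^{3}} = \frac{1}{-23720 - 368601813 \cdot 13824000} = \frac{1}{-23720 - 5095551462912000} = \frac{1}{-5095551462935720} = - \frac{1}{5095551462935720}$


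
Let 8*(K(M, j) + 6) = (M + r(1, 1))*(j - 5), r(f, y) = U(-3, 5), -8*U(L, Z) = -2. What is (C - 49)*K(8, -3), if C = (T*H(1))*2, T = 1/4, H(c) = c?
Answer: 5529/8 ≈ 691.13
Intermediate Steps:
U(L, Z) = ¼ (U(L, Z) = -⅛*(-2) = ¼)
r(f, y) = ¼
K(M, j) = -6 + (-5 + j)*(¼ + M)/8 (K(M, j) = -6 + ((M + ¼)*(j - 5))/8 = -6 + ((¼ + M)*(-5 + j))/8 = -6 + ((-5 + j)*(¼ + M))/8 = -6 + (-5 + j)*(¼ + M)/8)
T = ¼ ≈ 0.25000
C = ½ (C = ((¼)*1)*2 = (¼)*2 = ½ ≈ 0.50000)
(C - 49)*K(8, -3) = (½ - 49)*(-197/32 - 5/8*8 + (1/32)*(-3) + (⅛)*8*(-3)) = -97*(-197/32 - 5 - 3/32 - 3)/2 = -97/2*(-57/4) = 5529/8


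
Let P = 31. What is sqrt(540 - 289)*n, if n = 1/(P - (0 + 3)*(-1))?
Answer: sqrt(251)/34 ≈ 0.46597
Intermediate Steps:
n = 1/34 (n = 1/(31 - (0 + 3)*(-1)) = 1/(31 - 1*3*(-1)) = 1/(31 - 3*(-1)) = 1/(31 + 3) = 1/34 ≈ 0.029412)
sqrt(540 - 289)*n = sqrt(540 - 289)*(1/34) = sqrt(251)*(1/34) = sqrt(251)/34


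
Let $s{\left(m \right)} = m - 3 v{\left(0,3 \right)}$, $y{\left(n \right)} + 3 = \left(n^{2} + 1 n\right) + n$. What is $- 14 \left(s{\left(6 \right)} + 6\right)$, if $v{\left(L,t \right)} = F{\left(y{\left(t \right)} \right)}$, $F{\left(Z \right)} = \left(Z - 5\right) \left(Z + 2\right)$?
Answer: $3948$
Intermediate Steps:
$y{\left(n \right)} = -3 + n^{2} + 2 n$ ($y{\left(n \right)} = -3 + \left(\left(n^{2} + 1 n\right) + n\right) = -3 + \left(\left(n^{2} + n\right) + n\right) = -3 + \left(\left(n + n^{2}\right) + n\right) = -3 + \left(n^{2} + 2 n\right) = -3 + n^{2} + 2 n$)
$F{\left(Z \right)} = \left(-5 + Z\right) \left(2 + Z\right)$
$v{\left(L,t \right)} = -1 + \left(-3 + t^{2} + 2 t\right)^{2} - 6 t - 3 t^{2}$ ($v{\left(L,t \right)} = -10 + \left(-3 + t^{2} + 2 t\right)^{2} - 3 \left(-3 + t^{2} + 2 t\right) = -10 + \left(-3 + t^{2} + 2 t\right)^{2} - \left(-9 + 3 t^{2} + 6 t\right) = -1 + \left(-3 + t^{2} + 2 t\right)^{2} - 6 t - 3 t^{2}$)
$s{\left(m \right)} = -294 + m$ ($s{\left(m \right)} = m - 3 \left(8 + 3^{4} - 54 - 5 \cdot 3^{2} + 4 \cdot 3^{3}\right) = m - 3 \left(8 + 81 - 54 - 45 + 4 \cdot 27\right) = m - 3 \left(8 + 81 - 54 - 45 + 108\right) = m - 294 = -294 + m$)
$- 14 \left(s{\left(6 \right)} + 6\right) = - 14 \left(\left(-294 + 6\right) + 6\right) = - 14 \left(-288 + 6\right) = \left(-14\right) \left(-282\right) = 3948$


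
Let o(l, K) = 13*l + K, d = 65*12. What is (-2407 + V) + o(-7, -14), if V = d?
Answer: -1732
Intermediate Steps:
d = 780
V = 780
o(l, K) = K + 13*l
(-2407 + V) + o(-7, -14) = (-2407 + 780) + (-14 + 13*(-7)) = -1627 + (-14 - 91) = -1627 - 105 = -1732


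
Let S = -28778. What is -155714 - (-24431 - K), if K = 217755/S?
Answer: -3778279929/28778 ≈ -1.3129e+5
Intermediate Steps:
K = -217755/28778 (K = 217755/(-28778) = 217755*(-1/28778) = -217755/28778 ≈ -7.5667)
-155714 - (-24431 - K) = -155714 - (-24431 - 1*(-217755/28778)) = -155714 - (-24431 + 217755/28778) = -155714 - 1*(-702857563/28778) = -155714 + 702857563/28778 = -3778279929/28778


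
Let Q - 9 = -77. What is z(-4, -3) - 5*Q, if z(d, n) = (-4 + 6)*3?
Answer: 346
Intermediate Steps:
z(d, n) = 6 (z(d, n) = 2*3 = 6)
Q = -68 (Q = 9 - 77 = -68)
z(-4, -3) - 5*Q = 6 - 5*(-68) = 6 + 340 = 346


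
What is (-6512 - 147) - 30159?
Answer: -36818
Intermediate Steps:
(-6512 - 147) - 30159 = -6659 - 30159 = -36818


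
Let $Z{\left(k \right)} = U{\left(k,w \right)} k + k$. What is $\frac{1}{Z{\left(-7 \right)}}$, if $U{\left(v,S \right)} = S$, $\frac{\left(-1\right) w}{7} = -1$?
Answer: $- \frac{1}{56} \approx -0.017857$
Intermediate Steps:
$w = 7$ ($w = \left(-7\right) \left(-1\right) = 7$)
$Z{\left(k \right)} = 8 k$ ($Z{\left(k \right)} = 7 k + k = 8 k$)
$\frac{1}{Z{\left(-7 \right)}} = \frac{1}{8 \left(-7\right)} = \frac{1}{-56} = - \frac{1}{56}$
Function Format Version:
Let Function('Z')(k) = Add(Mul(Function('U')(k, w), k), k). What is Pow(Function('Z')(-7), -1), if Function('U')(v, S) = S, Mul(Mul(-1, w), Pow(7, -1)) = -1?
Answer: Rational(-1, 56) ≈ -0.017857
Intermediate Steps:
w = 7 (w = Mul(-7, -1) = 7)
Function('Z')(k) = Mul(8, k) (Function('Z')(k) = Add(Mul(7, k), k) = Mul(8, k))
Pow(Function('Z')(-7), -1) = Pow(Mul(8, -7), -1) = Pow(-56, -1) = Rational(-1, 56)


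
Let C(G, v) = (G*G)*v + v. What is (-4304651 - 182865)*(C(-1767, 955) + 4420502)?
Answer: -13400653720169232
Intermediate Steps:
C(G, v) = v + v*G² (C(G, v) = G²*v + v = v*G² + v = v + v*G²)
(-4304651 - 182865)*(C(-1767, 955) + 4420502) = (-4304651 - 182865)*(955*(1 + (-1767)²) + 4420502) = -4487516*(955*(1 + 3122289) + 4420502) = -4487516*(955*3122290 + 4420502) = -4487516*(2981786950 + 4420502) = -4487516*2986207452 = -13400653720169232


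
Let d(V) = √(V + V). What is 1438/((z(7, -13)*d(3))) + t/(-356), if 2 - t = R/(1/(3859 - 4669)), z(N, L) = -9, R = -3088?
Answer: 1250639/178 - 719*√6/27 ≈ 6960.8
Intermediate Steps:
d(V) = √2*√V (d(V) = √(2*V) = √2*√V)
t = -2501278 (t = 2 - (-3088)/(1/(3859 - 4669)) = 2 - (-3088)/(1/(-810)) = 2 - (-3088)/(-1/810) = 2 - (-3088)*(-810) = 2 - 1*2501280 = 2 - 2501280 = -2501278)
1438/((z(7, -13)*d(3))) + t/(-356) = 1438/((-9*√2*√3)) - 2501278/(-356) = 1438/((-9*√6)) - 2501278*(-1/356) = 1438*(-√6/54) + 1250639/178 = -719*√6/27 + 1250639/178 = 1250639/178 - 719*√6/27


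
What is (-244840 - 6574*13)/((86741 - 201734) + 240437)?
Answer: -165151/62722 ≈ -2.6331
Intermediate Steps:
(-244840 - 6574*13)/((86741 - 201734) + 240437) = (-244840 - 85462)/(-114993 + 240437) = -330302/125444 = -330302*1/125444 = -165151/62722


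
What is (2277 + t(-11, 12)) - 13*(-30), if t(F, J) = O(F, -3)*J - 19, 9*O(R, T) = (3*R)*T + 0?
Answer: 2780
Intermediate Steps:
O(R, T) = R*T/3 (O(R, T) = ((3*R)*T + 0)/9 = (3*R*T + 0)/9 = (3*R*T)/9 = R*T/3)
t(F, J) = -19 - F*J (t(F, J) = ((⅓)*F*(-3))*J - 19 = (-F)*J - 19 = -F*J - 19 = -19 - F*J)
(2277 + t(-11, 12)) - 13*(-30) = (2277 + (-19 - 1*(-11)*12)) - 13*(-30) = (2277 + (-19 + 132)) + 390 = (2277 + 113) + 390 = 2390 + 390 = 2780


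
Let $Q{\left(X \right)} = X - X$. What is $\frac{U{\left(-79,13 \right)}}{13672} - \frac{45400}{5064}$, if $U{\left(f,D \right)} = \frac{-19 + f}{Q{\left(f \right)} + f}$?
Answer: $- \frac{3064718683}{341847852} \approx -8.9651$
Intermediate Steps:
$Q{\left(X \right)} = 0$
$U{\left(f,D \right)} = \frac{-19 + f}{f}$ ($U{\left(f,D \right)} = \frac{-19 + f}{0 + f} = \frac{-19 + f}{f}$)
$\frac{U{\left(-79,13 \right)}}{13672} - \frac{45400}{5064} = \frac{\frac{1}{-79} \left(-19 - 79\right)}{13672} - \frac{45400}{5064} = \left(- \frac{1}{79}\right) \left(-98\right) \frac{1}{13672} - \frac{5675}{633} = \frac{98}{79} \cdot \frac{1}{13672} - \frac{5675}{633} = \frac{49}{540044} - \frac{5675}{633} = - \frac{3064718683}{341847852}$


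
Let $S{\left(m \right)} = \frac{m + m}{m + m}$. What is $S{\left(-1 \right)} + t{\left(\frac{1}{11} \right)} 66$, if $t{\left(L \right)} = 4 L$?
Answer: $25$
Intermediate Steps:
$S{\left(m \right)} = 1$ ($S{\left(m \right)} = \frac{2 m}{2 m} = 2 m \frac{1}{2 m} = 1$)
$S{\left(-1 \right)} + t{\left(\frac{1}{11} \right)} 66 = 1 + \frac{4}{11} \cdot 66 = 1 + 24 = 25$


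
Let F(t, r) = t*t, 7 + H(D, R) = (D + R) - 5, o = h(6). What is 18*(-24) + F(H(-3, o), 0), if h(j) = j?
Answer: -351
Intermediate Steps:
o = 6
H(D, R) = -12 + D + R (H(D, R) = -7 + ((D + R) - 5) = -7 + (-5 + D + R) = -12 + D + R)
F(t, r) = t**2
18*(-24) + F(H(-3, o), 0) = 18*(-24) + (-12 - 3 + 6)**2 = -432 + (-9)**2 = -432 + 81 = -351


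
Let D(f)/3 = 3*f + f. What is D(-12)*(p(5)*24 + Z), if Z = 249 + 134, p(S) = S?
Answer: -72432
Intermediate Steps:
D(f) = 12*f (D(f) = 3*(3*f + f) = 3*(4*f) = 12*f)
Z = 383
D(-12)*(p(5)*24 + Z) = (12*(-12))*(5*24 + 383) = -144*(120 + 383) = -144*503 = -72432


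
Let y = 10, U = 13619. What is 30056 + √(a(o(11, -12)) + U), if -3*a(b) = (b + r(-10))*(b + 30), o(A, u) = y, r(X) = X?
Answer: 30056 + √13619 ≈ 30173.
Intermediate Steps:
o(A, u) = 10
a(b) = -(-10 + b)*(30 + b)/3 (a(b) = -(b - 10)*(b + 30)/3 = -(-10 + b)*(30 + b)/3)
30056 + √(a(o(11, -12)) + U) = 30056 + √((100 - 20/3*10 - ⅓*10²) + 13619) = 30056 + √((100 - 200/3 - ⅓*100) + 13619) = 30056 + √((100 - 200/3 - 100/3) + 13619) = 30056 + √(0 + 13619) = 30056 + √13619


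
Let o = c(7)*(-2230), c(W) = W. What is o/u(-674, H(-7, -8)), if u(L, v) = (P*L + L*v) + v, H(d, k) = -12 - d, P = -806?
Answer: -2230/78087 ≈ -0.028558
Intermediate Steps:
o = -15610 (o = 7*(-2230) = -15610)
u(L, v) = v - 806*L + L*v (u(L, v) = (-806*L + L*v) + v = v - 806*L + L*v)
o/u(-674, H(-7, -8)) = -15610/((-12 - 1*(-7)) - 806*(-674) - 674*(-12 - 1*(-7))) = -15610/((-12 + 7) + 543244 - 674*(-12 + 7)) = -15610/(-5 + 543244 - 674*(-5)) = -15610/(-5 + 543244 + 3370) = -15610/546609 = -15610*1/546609 = -2230/78087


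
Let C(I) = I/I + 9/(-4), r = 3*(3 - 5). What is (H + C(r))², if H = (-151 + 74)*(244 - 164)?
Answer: 607376025/16 ≈ 3.7961e+7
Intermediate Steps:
r = -6 (r = 3*(-2) = -6)
H = -6160 (H = -77*80 = -6160)
C(I) = -5/4 (C(I) = 1 + 9*(-¼) = 1 - 9/4 = -5/4)
(H + C(r))² = (-6160 - 5/4)² = (-24645/4)² = 607376025/16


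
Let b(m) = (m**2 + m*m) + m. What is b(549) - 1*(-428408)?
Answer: 1031759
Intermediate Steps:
b(m) = m + 2*m**2 (b(m) = (m**2 + m**2) + m = 2*m**2 + m = m + 2*m**2)
b(549) - 1*(-428408) = 549*(1 + 2*549) - 1*(-428408) = 549*(1 + 1098) + 428408 = 549*1099 + 428408 = 603351 + 428408 = 1031759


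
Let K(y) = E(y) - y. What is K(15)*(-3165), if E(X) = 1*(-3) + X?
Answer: 9495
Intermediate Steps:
E(X) = -3 + X
K(y) = -3 (K(y) = (-3 + y) - y = -3)
K(15)*(-3165) = -3*(-3165) = 9495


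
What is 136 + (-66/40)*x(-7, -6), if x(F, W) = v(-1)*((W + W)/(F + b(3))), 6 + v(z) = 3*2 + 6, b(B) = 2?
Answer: 2806/25 ≈ 112.24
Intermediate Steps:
v(z) = 6 (v(z) = -6 + (3*2 + 6) = -6 + (6 + 6) = -6 + 12 = 6)
x(F, W) = 12*W/(2 + F) (x(F, W) = 6*((W + W)/(F + 2)) = 6*((2*W)/(2 + F)) = 6*(2*W/(2 + F)) = 12*W/(2 + F))
136 + (-66/40)*x(-7, -6) = 136 + (-66/40)*(12*(-6)/(2 - 7)) = 136 + (-66*1/40)*(12*(-6)/(-5)) = 136 - 99*(-6)*(-1)/(5*5) = 136 - 33/20*72/5 = 136 - 594/25 = 2806/25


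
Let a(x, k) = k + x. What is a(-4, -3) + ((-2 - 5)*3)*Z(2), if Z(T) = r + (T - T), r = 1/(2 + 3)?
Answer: -56/5 ≈ -11.200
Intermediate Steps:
r = ⅕ (r = 1/5 = ⅕ ≈ 0.20000)
Z(T) = ⅕ (Z(T) = ⅕ + (T - T) = ⅕ + 0 = ⅕)
a(-4, -3) + ((-2 - 5)*3)*Z(2) = (-3 - 4) + ((-2 - 5)*3)*(⅕) = -7 - 7*3*(⅕) = -7 - 21*⅕ = -7 - 21/5 = -56/5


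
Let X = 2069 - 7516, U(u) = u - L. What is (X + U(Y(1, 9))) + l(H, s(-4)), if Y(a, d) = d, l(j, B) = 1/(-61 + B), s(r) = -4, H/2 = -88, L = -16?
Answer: -352431/65 ≈ -5422.0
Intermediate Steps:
H = -176 (H = 2*(-88) = -176)
U(u) = 16 + u (U(u) = u - 1*(-16) = u + 16 = 16 + u)
X = -5447
(X + U(Y(1, 9))) + l(H, s(-4)) = (-5447 + (16 + 9)) + 1/(-61 - 4) = (-5447 + 25) + 1/(-65) = -5422 - 1/65 = -352431/65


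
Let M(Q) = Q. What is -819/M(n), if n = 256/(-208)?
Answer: 10647/16 ≈ 665.44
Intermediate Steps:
n = -16/13 (n = 256*(-1/208) = -16/13 ≈ -1.2308)
-819/M(n) = -819/(-16/13) = -819*(-13/16) = 10647/16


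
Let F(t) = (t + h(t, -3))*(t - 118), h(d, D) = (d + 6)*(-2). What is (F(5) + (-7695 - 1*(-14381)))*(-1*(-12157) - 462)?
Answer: 100658865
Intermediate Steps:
h(d, D) = -12 - 2*d (h(d, D) = (6 + d)*(-2) = -12 - 2*d)
F(t) = (-118 + t)*(-12 - t) (F(t) = (t + (-12 - 2*t))*(t - 118) = (-12 - t)*(-118 + t) = (-118 + t)*(-12 - t))
(F(5) + (-7695 - 1*(-14381)))*(-1*(-12157) - 462) = ((1416 - 1*5² + 106*5) + (-7695 - 1*(-14381)))*(-1*(-12157) - 462) = ((1416 - 1*25 + 530) + (-7695 + 14381))*(12157 - 462) = ((1416 - 25 + 530) + 6686)*11695 = (1921 + 6686)*11695 = 8607*11695 = 100658865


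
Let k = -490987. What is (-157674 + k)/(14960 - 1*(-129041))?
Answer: -49897/11077 ≈ -4.5046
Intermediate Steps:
(-157674 + k)/(14960 - 1*(-129041)) = (-157674 - 490987)/(14960 - 1*(-129041)) = -648661/(14960 + 129041) = -648661/144001 = -648661*1/144001 = -49897/11077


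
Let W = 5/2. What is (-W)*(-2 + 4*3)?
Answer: -25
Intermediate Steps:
W = 5/2 (W = 5*(½) = 5/2 ≈ 2.5000)
(-W)*(-2 + 4*3) = (-1*5/2)*(-2 + 4*3) = -5*(-2 + 12)/2 = -5/2*10 = -25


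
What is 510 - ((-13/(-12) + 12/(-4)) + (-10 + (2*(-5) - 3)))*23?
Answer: 12997/12 ≈ 1083.1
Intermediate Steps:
510 - ((-13/(-12) + 12/(-4)) + (-10 + (2*(-5) - 3)))*23 = 510 - ((-13*(-1/12) + 12*(-1/4)) + (-10 + (-10 - 3)))*23 = 510 - ((13/12 - 3) + (-10 - 13))*23 = 510 - (-23/12 - 23)*23 = 510 - (-299)*23/12 = 510 - 1*(-6877/12) = 510 + 6877/12 = 12997/12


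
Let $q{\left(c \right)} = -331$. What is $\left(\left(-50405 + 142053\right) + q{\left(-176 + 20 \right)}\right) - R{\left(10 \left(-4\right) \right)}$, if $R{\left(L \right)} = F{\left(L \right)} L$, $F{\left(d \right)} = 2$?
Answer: $91397$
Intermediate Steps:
$R{\left(L \right)} = 2 L$
$\left(\left(-50405 + 142053\right) + q{\left(-176 + 20 \right)}\right) - R{\left(10 \left(-4\right) \right)} = \left(\left(-50405 + 142053\right) - 331\right) - 2 \cdot 10 \left(-4\right) = \left(91648 - 331\right) - 2 \left(-40\right) = 91317 - -80 = 91317 + 80 = 91397$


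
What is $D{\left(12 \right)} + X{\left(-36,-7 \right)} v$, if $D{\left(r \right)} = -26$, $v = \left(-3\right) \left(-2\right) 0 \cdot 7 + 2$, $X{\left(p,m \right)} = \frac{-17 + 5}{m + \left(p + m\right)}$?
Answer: $- \frac{638}{25} \approx -25.52$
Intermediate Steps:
$X{\left(p,m \right)} = - \frac{12}{p + 2 m}$ ($X{\left(p,m \right)} = - \frac{12}{m + \left(m + p\right)} = - \frac{12}{p + 2 m}$)
$v = 2$ ($v = 6 \cdot 0 \cdot 7 + 2 = 0 \cdot 7 + 2 = 0 + 2 = 2$)
$D{\left(12 \right)} + X{\left(-36,-7 \right)} v = -26 + - \frac{12}{-36 + 2 \left(-7\right)} 2 = -26 + - \frac{12}{-36 - 14} \cdot 2 = -26 + - \frac{12}{-50} \cdot 2 = -26 + \left(-12\right) \left(- \frac{1}{50}\right) 2 = -26 + \frac{6}{25} \cdot 2 = -26 + \frac{12}{25} = - \frac{638}{25}$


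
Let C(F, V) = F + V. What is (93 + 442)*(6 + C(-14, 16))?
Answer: 4280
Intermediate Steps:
(93 + 442)*(6 + C(-14, 16)) = (93 + 442)*(6 + (-14 + 16)) = 535*(6 + 2) = 535*8 = 4280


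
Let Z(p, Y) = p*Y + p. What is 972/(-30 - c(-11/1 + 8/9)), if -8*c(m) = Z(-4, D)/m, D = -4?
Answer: -58968/1829 ≈ -32.241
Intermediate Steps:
Z(p, Y) = p + Y*p (Z(p, Y) = Y*p + p = p + Y*p)
c(m) = -3/(2*m) (c(m) = -(-4*(1 - 4))/(8*m) = -(-4*(-3))/(8*m) = -3/(2*m))
972/(-30 - c(-11/1 + 8/9)) = 972/(-30 - (-3)/(2*(-11/1 + 8/9))) = 972/(-30 - (-3)/(2*(-11*1 + 8*(1/9)))) = 972/(-30 - (-3)/(2*(-11 + 8/9))) = 972/(-30 - (-3)/(2*(-91/9))) = 972/(-30 - (-3)*(-9)/(2*91)) = 972/(-30 - 1*27/182) = 972/(-30 - 27/182) = 972/(-5487/182) = 972*(-182/5487) = -58968/1829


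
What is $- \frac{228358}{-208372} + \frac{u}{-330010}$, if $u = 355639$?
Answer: $\frac{156901734}{8595605465} \approx 0.018254$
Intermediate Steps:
$- \frac{228358}{-208372} + \frac{u}{-330010} = - \frac{228358}{-208372} + \frac{355639}{-330010} = \left(-228358\right) \left(- \frac{1}{208372}\right) + 355639 \left(- \frac{1}{330010}\right) = \frac{114179}{104186} - \frac{355639}{330010} = \frac{156901734}{8595605465}$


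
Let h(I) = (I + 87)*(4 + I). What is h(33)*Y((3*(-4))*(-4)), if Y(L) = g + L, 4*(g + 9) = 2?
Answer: 175380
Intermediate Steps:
g = -17/2 (g = -9 + (¼)*2 = -9 + ½ = -17/2 ≈ -8.5000)
Y(L) = -17/2 + L
h(I) = (4 + I)*(87 + I) (h(I) = (87 + I)*(4 + I) = (4 + I)*(87 + I))
h(33)*Y((3*(-4))*(-4)) = (348 + 33² + 91*33)*(-17/2 + (3*(-4))*(-4)) = (348 + 1089 + 3003)*(-17/2 - 12*(-4)) = 4440*(-17/2 + 48) = 4440*(79/2) = 175380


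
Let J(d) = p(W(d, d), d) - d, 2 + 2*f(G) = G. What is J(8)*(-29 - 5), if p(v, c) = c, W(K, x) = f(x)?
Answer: 0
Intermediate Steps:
f(G) = -1 + G/2
W(K, x) = -1 + x/2
J(d) = 0 (J(d) = d - d = 0)
J(8)*(-29 - 5) = 0*(-29 - 5) = 0*(-34) = 0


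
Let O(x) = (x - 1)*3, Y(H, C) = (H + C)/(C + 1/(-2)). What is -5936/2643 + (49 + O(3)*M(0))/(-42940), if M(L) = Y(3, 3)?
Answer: -1275297031/567452100 ≈ -2.2474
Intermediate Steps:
Y(H, C) = (C + H)/(-½ + C) (Y(H, C) = (C + H)/(C - ½) = (C + H)/(-½ + C))
M(L) = 12/5 (M(L) = 2*(3 + 3)/(-1 + 2*3) = 2*6/(-1 + 6) = 2*6/5 = 2*(⅕)*6 = 12/5)
O(x) = -3 + 3*x (O(x) = (-1 + x)*3 = -3 + 3*x)
-5936/2643 + (49 + O(3)*M(0))/(-42940) = -5936/2643 + (49 + (-3 + 3*3)*(12/5))/(-42940) = -5936*1/2643 + (49 + (-3 + 9)*(12/5))*(-1/42940) = -5936/2643 + (49 + 6*(12/5))*(-1/42940) = -5936/2643 + (49 + 72/5)*(-1/42940) = -5936/2643 + (317/5)*(-1/42940) = -5936/2643 - 317/214700 = -1275297031/567452100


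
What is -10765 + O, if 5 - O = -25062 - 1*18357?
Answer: 32659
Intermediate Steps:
O = 43424 (O = 5 - (-25062 - 1*18357) = 5 - (-25062 - 18357) = 5 - 1*(-43419) = 5 + 43419 = 43424)
-10765 + O = -10765 + 43424 = 32659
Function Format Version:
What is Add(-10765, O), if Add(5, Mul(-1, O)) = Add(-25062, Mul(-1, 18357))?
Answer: 32659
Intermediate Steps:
O = 43424 (O = Add(5, Mul(-1, Add(-25062, Mul(-1, 18357)))) = Add(5, Mul(-1, Add(-25062, -18357))) = Add(5, Mul(-1, -43419)) = Add(5, 43419) = 43424)
Add(-10765, O) = Add(-10765, 43424) = 32659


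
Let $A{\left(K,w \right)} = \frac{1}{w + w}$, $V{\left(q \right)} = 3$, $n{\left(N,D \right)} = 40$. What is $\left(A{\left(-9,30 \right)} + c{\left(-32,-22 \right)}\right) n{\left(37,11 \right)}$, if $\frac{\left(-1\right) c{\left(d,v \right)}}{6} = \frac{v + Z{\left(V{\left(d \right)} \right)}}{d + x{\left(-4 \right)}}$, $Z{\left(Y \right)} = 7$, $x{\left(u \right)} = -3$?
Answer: $- \frac{2146}{21} \approx -102.19$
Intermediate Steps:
$A{\left(K,w \right)} = \frac{1}{2 w}$
$c{\left(d,v \right)} = - \frac{6 \left(7 + v\right)}{-3 + d}$ ($c{\left(d,v \right)} = - 6 \frac{v + 7}{d - 3} = - 6 \frac{7 + v}{-3 + d} = - \frac{6 \left(7 + v\right)}{-3 + d}$)
$\left(A{\left(-9,30 \right)} + c{\left(-32,-22 \right)}\right) n{\left(37,11 \right)} = \left(\frac{1}{2 \cdot 30} + \frac{6 \left(-7 - -22\right)}{-3 - 32}\right) 40 = \left(\frac{1}{2} \cdot \frac{1}{30} + \frac{6 \left(-7 + 22\right)}{-35}\right) 40 = \left(\frac{1}{60} + 6 \left(- \frac{1}{35}\right) 15\right) 40 = \left(\frac{1}{60} - \frac{18}{7}\right) 40 = \left(- \frac{1073}{420}\right) 40 = - \frac{2146}{21}$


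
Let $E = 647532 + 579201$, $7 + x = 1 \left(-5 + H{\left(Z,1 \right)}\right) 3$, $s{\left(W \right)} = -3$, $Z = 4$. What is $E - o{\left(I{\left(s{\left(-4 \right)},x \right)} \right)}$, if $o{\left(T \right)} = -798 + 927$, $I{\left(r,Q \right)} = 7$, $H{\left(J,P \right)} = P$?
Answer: $1226604$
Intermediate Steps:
$x = -19$ ($x = -7 + 1 \left(-5 + 1\right) 3 = -7 + 1 \left(\left(-4\right) 3\right) = -7 + 1 \left(-12\right) = -7 - 12 = -19$)
$o{\left(T \right)} = 129$
$E = 1226733$
$E - o{\left(I{\left(s{\left(-4 \right)},x \right)} \right)} = 1226733 - 129 = 1226604$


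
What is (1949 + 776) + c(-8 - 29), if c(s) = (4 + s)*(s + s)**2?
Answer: -177983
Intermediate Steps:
c(s) = 4*s**2*(4 + s) (c(s) = (4 + s)*(2*s)**2 = (4 + s)*(4*s**2) = 4*s**2*(4 + s))
(1949 + 776) + c(-8 - 29) = (1949 + 776) + 4*(-8 - 29)**2*(4 + (-8 - 29)) = 2725 + 4*(-37)**2*(4 - 37) = 2725 + 4*1369*(-33) = 2725 - 180708 = -177983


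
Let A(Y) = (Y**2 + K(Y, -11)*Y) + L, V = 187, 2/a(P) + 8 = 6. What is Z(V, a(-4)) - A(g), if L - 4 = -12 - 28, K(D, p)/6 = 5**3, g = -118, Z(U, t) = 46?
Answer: 74658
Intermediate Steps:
a(P) = -1 (a(P) = 2/(-8 + 6) = 2/(-2) = 2*(-1/2) = -1)
K(D, p) = 750 (K(D, p) = 6*5**3 = 6*125 = 750)
L = -36 (L = 4 + (-12 - 28) = 4 - 40 = -36)
A(Y) = -36 + Y**2 + 750*Y (A(Y) = (Y**2 + 750*Y) - 36 = -36 + Y**2 + 750*Y)
Z(V, a(-4)) - A(g) = 46 - (-36 + (-118)**2 + 750*(-118)) = 46 - (-36 + 13924 - 88500) = 46 - 1*(-74612) = 46 + 74612 = 74658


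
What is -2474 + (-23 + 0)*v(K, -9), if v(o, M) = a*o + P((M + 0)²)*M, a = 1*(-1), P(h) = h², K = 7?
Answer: 1355814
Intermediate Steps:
a = -1
v(o, M) = M⁵ - o (v(o, M) = -o + ((M + 0)²)²*M = -o + (M²)²*M = -o + M⁴*M = -o + M⁵ = M⁵ - o)
-2474 + (-23 + 0)*v(K, -9) = -2474 + (-23 + 0)*((-9)⁵ - 1*7) = -2474 - 23*(-59049 - 7) = -2474 - 23*(-59056) = -2474 + 1358288 = 1355814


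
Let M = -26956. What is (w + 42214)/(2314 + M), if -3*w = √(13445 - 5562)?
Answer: -21107/12321 + √7883/73926 ≈ -1.7119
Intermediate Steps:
w = -√7883/3 (w = -√(13445 - 5562)/3 = -√7883/3 ≈ -29.595)
(w + 42214)/(2314 + M) = (-√7883/3 + 42214)/(2314 - 26956) = (42214 - √7883/3)/(-24642) = (42214 - √7883/3)*(-1/24642) = -21107/12321 + √7883/73926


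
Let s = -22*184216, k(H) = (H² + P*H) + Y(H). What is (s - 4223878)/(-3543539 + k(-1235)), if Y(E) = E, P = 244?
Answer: 8276630/2320889 ≈ 3.5661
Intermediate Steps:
k(H) = H² + 245*H (k(H) = (H² + 244*H) + H = H² + 245*H)
s = -4052752
(s - 4223878)/(-3543539 + k(-1235)) = (-4052752 - 4223878)/(-3543539 - 1235*(245 - 1235)) = -8276630/(-3543539 - 1235*(-990)) = -8276630/(-3543539 + 1222650) = -8276630/(-2320889) = -8276630*(-1/2320889) = 8276630/2320889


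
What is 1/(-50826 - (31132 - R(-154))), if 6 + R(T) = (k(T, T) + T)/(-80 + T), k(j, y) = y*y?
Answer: -13/1066841 ≈ -1.2186e-5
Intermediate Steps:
k(j, y) = y²
R(T) = -6 + (T + T²)/(-80 + T) (R(T) = -6 + (T² + T)/(-80 + T) = -6 + (T + T²)/(-80 + T))
1/(-50826 - (31132 - R(-154))) = 1/(-50826 - (31132 - (480 + (-154)² - 5*(-154))/(-80 - 154))) = 1/(-50826 - (31132 - (480 + 23716 + 770)/(-234))) = 1/(-50826 - (31132 - (-1)*24966/234)) = 1/(-50826 - (31132 - 1*(-1387/13))) = 1/(-50826 - (31132 + 1387/13)) = 1/(-50826 - 1*406103/13) = 1/(-50826 - 406103/13) = 1/(-1066841/13) = -13/1066841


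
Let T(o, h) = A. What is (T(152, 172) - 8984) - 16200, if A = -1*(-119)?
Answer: -25065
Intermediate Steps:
A = 119
T(o, h) = 119
(T(152, 172) - 8984) - 16200 = (119 - 8984) - 16200 = -8865 - 16200 = -25065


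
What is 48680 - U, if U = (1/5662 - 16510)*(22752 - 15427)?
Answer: 685013835335/5662 ≈ 1.2098e+8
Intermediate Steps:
U = -684738209175/5662 (U = (1/5662 - 16510)*7325 = -93479619/5662*7325 = -684738209175/5662 ≈ -1.2094e+8)
48680 - U = 48680 - 1*(-684738209175/5662) = 48680 + 684738209175/5662 = 685013835335/5662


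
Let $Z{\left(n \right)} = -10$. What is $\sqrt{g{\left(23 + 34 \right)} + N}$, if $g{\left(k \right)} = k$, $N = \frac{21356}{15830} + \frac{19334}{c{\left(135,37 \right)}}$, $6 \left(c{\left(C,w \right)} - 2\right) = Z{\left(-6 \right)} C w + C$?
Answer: $\frac{\sqrt{967190670900205895}}{131396915} \approx 7.4846$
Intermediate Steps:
$c{\left(C,w \right)} = 2 + \frac{C}{6} - \frac{5 C w}{3}$ ($c{\left(C,w \right)} = 2 + \frac{- 10 C w + C}{6} = 2 + \frac{C - 10 C w}{6} = 2 - \left(- \frac{C}{6} + \frac{5 C w}{3}\right) = 2 + \frac{C}{6} - \frac{5 C w}{3}$)
$N = - \frac{128791742}{131396915}$ ($N = \frac{21356}{15830} + \frac{19334}{2 + \frac{1}{6} \cdot 135 - 225 \cdot 37} = 21356 \cdot \frac{1}{15830} + \frac{19334}{2 + \frac{45}{2} - 8325} = \frac{10678}{7915} + \frac{19334}{- \frac{16601}{2}} = \frac{10678}{7915} + 19334 \left(- \frac{2}{16601}\right) = \frac{10678}{7915} - \frac{38668}{16601} = - \frac{128791742}{131396915} \approx -0.98017$)
$\sqrt{g{\left(23 + 34 \right)} + N} = \sqrt{\left(23 + 34\right) - \frac{128791742}{131396915}} = \sqrt{57 - \frac{128791742}{131396915}} = \sqrt{\frac{7360832413}{131396915}} = \frac{\sqrt{967190670900205895}}{131396915}$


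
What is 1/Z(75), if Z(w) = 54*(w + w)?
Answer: 1/8100 ≈ 0.00012346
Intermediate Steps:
Z(w) = 108*w (Z(w) = 54*(2*w) = 108*w)
1/Z(75) = 1/(108*75) = 1/8100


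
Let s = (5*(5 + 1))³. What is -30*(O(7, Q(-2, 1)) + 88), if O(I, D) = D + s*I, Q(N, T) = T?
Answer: -5672670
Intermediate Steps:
s = 27000 (s = (5*6)³ = 30³ = 27000)
O(I, D) = D + 27000*I
-30*(O(7, Q(-2, 1)) + 88) = -30*((1 + 27000*7) + 88) = -30*((1 + 189000) + 88) = -30*(189001 + 88) = -30*189089 = -5672670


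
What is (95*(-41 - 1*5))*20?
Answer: -87400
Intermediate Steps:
(95*(-41 - 1*5))*20 = (95*(-41 - 5))*20 = (95*(-46))*20 = -4370*20 = -87400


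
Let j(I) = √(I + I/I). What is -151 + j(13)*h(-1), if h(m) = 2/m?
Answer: -151 - 2*√14 ≈ -158.48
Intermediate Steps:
j(I) = √(1 + I) (j(I) = √(I + 1) = √(1 + I))
-151 + j(13)*h(-1) = -151 + √(1 + 13)*(2/(-1)) = -151 + √14*(2*(-1)) = -151 + √14*(-2) = -151 - 2*√14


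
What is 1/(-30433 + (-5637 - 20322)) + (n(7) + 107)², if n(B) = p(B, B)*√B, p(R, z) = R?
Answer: 664974463/56392 + 1498*√7 ≈ 15755.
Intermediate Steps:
n(B) = B^(3/2) (n(B) = B*√B = B^(3/2))
1/(-30433 + (-5637 - 20322)) + (n(7) + 107)² = 1/(-30433 + (-5637 - 20322)) + (7^(3/2) + 107)² = 1/(-30433 - 25959) + (7*√7 + 107)² = 1/(-56392) + (107 + 7*√7)² = -1/56392 + (107 + 7*√7)²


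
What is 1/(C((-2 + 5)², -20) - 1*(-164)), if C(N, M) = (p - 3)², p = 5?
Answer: 1/168 ≈ 0.0059524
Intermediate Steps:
C(N, M) = 4 (C(N, M) = (5 - 3)² = 2² = 4)
1/(C((-2 + 5)², -20) - 1*(-164)) = 1/(4 - 1*(-164)) = 1/(4 + 164) = 1/168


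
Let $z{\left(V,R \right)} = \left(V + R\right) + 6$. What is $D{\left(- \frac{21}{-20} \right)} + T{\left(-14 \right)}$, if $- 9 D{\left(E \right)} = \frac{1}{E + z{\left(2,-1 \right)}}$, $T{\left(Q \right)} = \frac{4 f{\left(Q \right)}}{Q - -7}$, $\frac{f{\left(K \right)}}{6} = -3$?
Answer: $\frac{14884}{1449} \approx 10.272$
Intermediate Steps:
$f{\left(K \right)} = -18$ ($f{\left(K \right)} = 6 \left(-3\right) = -18$)
$z{\left(V,R \right)} = 6 + R + V$ ($z{\left(V,R \right)} = \left(R + V\right) + 6 = 6 + R + V$)
$T{\left(Q \right)} = - \frac{72}{7 + Q}$ ($T{\left(Q \right)} = \frac{4 \left(-18\right)}{Q - -7} = - \frac{72}{Q + 7} = - \frac{72}{7 + Q}$)
$D{\left(E \right)} = - \frac{1}{9 \left(7 + E\right)}$ ($D{\left(E \right)} = - \frac{1}{9 \left(E + \left(6 - 1 + 2\right)\right)} = - \frac{1}{9 \left(E + 7\right)} = - \frac{1}{9 \left(7 + E\right)}$)
$D{\left(- \frac{21}{-20} \right)} + T{\left(-14 \right)} = - \frac{1}{63 + 9 \left(- \frac{21}{-20}\right)} - \frac{72}{7 - 14} = - \frac{1}{63 + 9 \left(\left(-21\right) \left(- \frac{1}{20}\right)\right)} - \frac{72}{-7} = - \frac{1}{63 + 9 \cdot \frac{21}{20}} - - \frac{72}{7} = - \frac{1}{63 + \frac{189}{20}} + \frac{72}{7} = - \frac{1}{\frac{1449}{20}} + \frac{72}{7} = \left(-1\right) \frac{20}{1449} + \frac{72}{7} = - \frac{20}{1449} + \frac{72}{7} = \frac{14884}{1449}$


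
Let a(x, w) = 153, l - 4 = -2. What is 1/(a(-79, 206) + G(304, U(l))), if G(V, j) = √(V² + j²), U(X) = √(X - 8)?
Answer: -153/69001 + √92410/69001 ≈ 0.0021882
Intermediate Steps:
l = 2 (l = 4 - 2 = 2)
U(X) = √(-8 + X)
1/(a(-79, 206) + G(304, U(l))) = 1/(153 + √(304² + (√(-8 + 2))²)) = 1/(153 + √(92416 + (√(-6))²)) = 1/(153 + √(92416 + (I*√6)²)) = 1/(153 + √(92416 - 6)) = 1/(153 + √92410)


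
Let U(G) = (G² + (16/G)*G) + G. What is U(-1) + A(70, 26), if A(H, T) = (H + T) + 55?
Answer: 167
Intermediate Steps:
A(H, T) = 55 + H + T
U(G) = 16 + G + G² (U(G) = (G² + 16) + G = (16 + G²) + G = 16 + G + G²)
U(-1) + A(70, 26) = (16 - 1 + (-1)²) + (55 + 70 + 26) = (16 - 1 + 1) + 151 = 16 + 151 = 167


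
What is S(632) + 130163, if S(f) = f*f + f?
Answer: 530219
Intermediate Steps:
S(f) = f + f**2 (S(f) = f**2 + f = f + f**2)
S(632) + 130163 = 632*(1 + 632) + 130163 = 632*633 + 130163 = 400056 + 130163 = 530219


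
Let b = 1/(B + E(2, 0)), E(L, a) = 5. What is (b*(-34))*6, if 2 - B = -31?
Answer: -102/19 ≈ -5.3684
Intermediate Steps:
B = 33 (B = 2 - 1*(-31) = 2 + 31 = 33)
b = 1/38 (b = 1/(33 + 5) = 1/38 ≈ 0.026316)
(b*(-34))*6 = ((1/38)*(-34))*6 = -17/19*6 = -102/19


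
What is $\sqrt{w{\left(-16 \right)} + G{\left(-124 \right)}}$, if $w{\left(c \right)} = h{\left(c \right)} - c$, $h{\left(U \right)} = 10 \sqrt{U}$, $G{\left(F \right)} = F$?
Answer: $2 \sqrt{-27 + 10 i} \approx 1.8933 + 10.563 i$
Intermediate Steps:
$w{\left(c \right)} = - c + 10 \sqrt{c}$ ($w{\left(c \right)} = 10 \sqrt{c} - c = - c + 10 \sqrt{c}$)
$\sqrt{w{\left(-16 \right)} + G{\left(-124 \right)}} = \sqrt{\left(\left(-1\right) \left(-16\right) + 10 \sqrt{-16}\right) - 124} = \sqrt{\left(16 + 10 \cdot 4 i\right) - 124} = \sqrt{\left(16 + 40 i\right) - 124} = \sqrt{-108 + 40 i}$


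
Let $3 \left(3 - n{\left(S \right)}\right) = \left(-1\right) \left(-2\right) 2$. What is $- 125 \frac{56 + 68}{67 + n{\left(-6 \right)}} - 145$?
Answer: $- \frac{38185}{103} \approx -370.73$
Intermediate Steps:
$n{\left(S \right)} = \frac{5}{3}$ ($n{\left(S \right)} = 3 - \frac{\left(-1\right) \left(-2\right) 2}{3} = 3 - \frac{2 \cdot 2}{3} = 3 - \frac{4}{3} = \frac{5}{3}$)
$- 125 \frac{56 + 68}{67 + n{\left(-6 \right)}} - 145 = - 125 \frac{56 + 68}{67 + \frac{5}{3}} - 145 = - 125 \frac{124}{\frac{206}{3}} - 145 = - 125 \cdot 124 \cdot \frac{3}{206} - 145 = \left(-125\right) \frac{186}{103} - 145 = - \frac{23250}{103} - 145 = - \frac{38185}{103}$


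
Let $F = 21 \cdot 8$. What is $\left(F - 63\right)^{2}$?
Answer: $11025$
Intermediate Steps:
$F = 168$
$\left(F - 63\right)^{2} = \left(168 - 63\right)^{2} = 105^{2} = 11025$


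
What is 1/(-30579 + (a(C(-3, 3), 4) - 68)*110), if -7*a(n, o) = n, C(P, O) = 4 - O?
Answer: -7/266523 ≈ -2.6264e-5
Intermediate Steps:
a(n, o) = -n/7
1/(-30579 + (a(C(-3, 3), 4) - 68)*110) = 1/(-30579 + (-(4 - 1*3)/7 - 68)*110) = 1/(-30579 + (-(4 - 3)/7 - 68)*110) = 1/(-30579 + (-1/7*1 - 68)*110) = 1/(-30579 + (-1/7 - 68)*110) = 1/(-30579 - 477/7*110) = 1/(-30579 - 52470/7) = 1/(-266523/7) = -7/266523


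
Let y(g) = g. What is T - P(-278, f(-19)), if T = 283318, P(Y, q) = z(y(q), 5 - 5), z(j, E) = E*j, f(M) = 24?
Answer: 283318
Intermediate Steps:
P(Y, q) = 0 (P(Y, q) = (5 - 5)*q = 0*q = 0)
T - P(-278, f(-19)) = 283318 - 1*0 = 283318 + 0 = 283318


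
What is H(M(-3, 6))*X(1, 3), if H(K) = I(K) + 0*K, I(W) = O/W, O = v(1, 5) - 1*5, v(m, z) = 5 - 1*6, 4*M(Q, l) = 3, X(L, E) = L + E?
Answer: -32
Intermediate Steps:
X(L, E) = E + L
M(Q, l) = 3/4 (M(Q, l) = (1/4)*3 = 3/4)
v(m, z) = -1 (v(m, z) = 5 - 6 = -1)
O = -6 (O = -1 - 1*5 = -1 - 5 = -6)
I(W) = -6/W
H(K) = -6/K (H(K) = -6/K + 0*K = -6/K + 0 = -6/K)
H(M(-3, 6))*X(1, 3) = (-6/3/4)*(3 + 1) = -6*4/3*4 = -8*4 = -32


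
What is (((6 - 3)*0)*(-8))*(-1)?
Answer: 0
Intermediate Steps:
(((6 - 3)*0)*(-8))*(-1) = ((3*0)*(-8))*(-1) = (0*(-8))*(-1) = 0*(-1) = 0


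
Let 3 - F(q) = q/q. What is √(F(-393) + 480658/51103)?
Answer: 4*√1861631187/51103 ≈ 3.3772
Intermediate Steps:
F(q) = 2 (F(q) = 3 - q/q = 3 - 1*1 = 3 - 1 = 2)
√(F(-393) + 480658/51103) = √(2 + 480658/51103) = √(582864/51103) = 4*√1861631187/51103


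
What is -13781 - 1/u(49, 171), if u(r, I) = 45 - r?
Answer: -55123/4 ≈ -13781.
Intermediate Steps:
-13781 - 1/u(49, 171) = -13781 - 1/(45 - 1*49) = -13781 - 1/(45 - 49) = -13781 - 1/(-4) = -13781 - 1*(-¼) = -13781 + ¼ = -55123/4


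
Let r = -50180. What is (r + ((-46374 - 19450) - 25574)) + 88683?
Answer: -52895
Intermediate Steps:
(r + ((-46374 - 19450) - 25574)) + 88683 = (-50180 + ((-46374 - 19450) - 25574)) + 88683 = (-50180 + (-65824 - 25574)) + 88683 = (-50180 - 91398) + 88683 = -141578 + 88683 = -52895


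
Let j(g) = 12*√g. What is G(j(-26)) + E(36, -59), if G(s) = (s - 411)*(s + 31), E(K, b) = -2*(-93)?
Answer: -16299 - 4560*I*√26 ≈ -16299.0 - 23252.0*I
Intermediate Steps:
E(K, b) = 186
G(s) = (-411 + s)*(31 + s)
G(j(-26)) + E(36, -59) = (-12741 + (12*√(-26))² - 4560*√(-26)) + 186 = (-12741 + (12*(I*√26))² - 4560*I*√26) + 186 = (-12741 + (12*I*√26)² - 4560*I*√26) + 186 = (-12741 - 3744 - 4560*I*√26) + 186 = (-16485 - 4560*I*√26) + 186 = -16299 - 4560*I*√26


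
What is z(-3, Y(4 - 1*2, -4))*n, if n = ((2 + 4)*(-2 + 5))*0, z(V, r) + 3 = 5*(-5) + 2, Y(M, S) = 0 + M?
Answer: 0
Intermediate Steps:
Y(M, S) = M
z(V, r) = -26 (z(V, r) = -3 + (5*(-5) + 2) = -3 + (-25 + 2) = -3 - 23 = -26)
n = 0 (n = (6*3)*0 = 18*0 = 0)
z(-3, Y(4 - 1*2, -4))*n = -26*0 = 0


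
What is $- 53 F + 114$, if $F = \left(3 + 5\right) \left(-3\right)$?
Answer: $1386$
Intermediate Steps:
$F = -24$ ($F = 8 \left(-3\right) = -24$)
$- 53 F + 114 = \left(-53\right) \left(-24\right) + 114 = 1272 + 114 = 1386$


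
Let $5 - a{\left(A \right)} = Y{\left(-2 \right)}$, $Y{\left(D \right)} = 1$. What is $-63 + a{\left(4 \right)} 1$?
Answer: $-59$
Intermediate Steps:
$a{\left(A \right)} = 4$ ($a{\left(A \right)} = 5 - 1 = 4$)
$-63 + a{\left(4 \right)} 1 = -63 + 4 \cdot 1 = -63 + 4 = -59$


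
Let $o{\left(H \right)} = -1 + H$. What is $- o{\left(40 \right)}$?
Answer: $-39$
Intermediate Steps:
$- o{\left(40 \right)} = - (-1 + 40) = \left(-1\right) 39 = -39$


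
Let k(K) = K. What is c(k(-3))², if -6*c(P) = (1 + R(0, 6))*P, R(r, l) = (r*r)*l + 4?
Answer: 25/4 ≈ 6.2500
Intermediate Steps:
R(r, l) = 4 + l*r² (R(r, l) = r²*l + 4 = l*r² + 4 = 4 + l*r²)
c(P) = -5*P/6 (c(P) = -(1 + (4 + 6*0²))*P/6 = -(1 + (4 + 6*0))*P/6 = -(1 + (4 + 0))*P/6 = -(1 + 4)*P/6 = -5*P/6)
c(k(-3))² = (-⅚*(-3))² = (5/2)² = 25/4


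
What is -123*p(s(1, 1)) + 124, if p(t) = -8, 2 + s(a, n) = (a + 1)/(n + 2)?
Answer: 1108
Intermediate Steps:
s(a, n) = -2 + (1 + a)/(2 + n) (s(a, n) = -2 + (a + 1)/(n + 2) = -2 + (1 + a)/(2 + n))
-123*p(s(1, 1)) + 124 = -123*(-8) + 124 = 984 + 124 = 1108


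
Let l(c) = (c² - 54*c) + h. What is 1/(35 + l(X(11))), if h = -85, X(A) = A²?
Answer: 1/8057 ≈ 0.00012412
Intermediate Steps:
l(c) = -85 + c² - 54*c (l(c) = (c² - 54*c) - 85 = -85 + c² - 54*c)
1/(35 + l(X(11))) = 1/(35 + (-85 + (11²)² - 54*11²)) = 1/(35 + (-85 + 121² - 54*121)) = 1/(35 + (-85 + 14641 - 6534)) = 1/(35 + 8022) = 1/8057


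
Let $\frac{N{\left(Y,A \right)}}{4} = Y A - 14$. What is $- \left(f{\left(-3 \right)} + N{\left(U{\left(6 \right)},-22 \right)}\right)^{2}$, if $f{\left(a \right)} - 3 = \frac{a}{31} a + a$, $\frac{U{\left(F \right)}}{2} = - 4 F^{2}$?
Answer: $- \frac{614557219969}{961} \approx -6.395 \cdot 10^{8}$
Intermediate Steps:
$U{\left(F \right)} = - 8 F^{2}$ ($U{\left(F \right)} = 2 \left(- 4 F^{2}\right) = - 8 F^{2}$)
$f{\left(a \right)} = 3 + a + \frac{a^{2}}{31}$ ($f{\left(a \right)} = 3 + \left(\frac{a}{31} a + a\right) = 3 + \left(\frac{a^{2}}{31} + a\right) = 3 + \left(a + \frac{a^{2}}{31}\right) = 3 + a + \frac{a^{2}}{31}$)
$N{\left(Y,A \right)} = -56 + 4 A Y$ ($N{\left(Y,A \right)} = 4 \left(Y A - 14\right) = 4 \left(A Y - 14\right) = 4 \left(-14 + A Y\right) = -56 + 4 A Y$)
$- \left(f{\left(-3 \right)} + N{\left(U{\left(6 \right)},-22 \right)}\right)^{2} = - \left(\left(3 - 3 + \frac{\left(-3\right)^{2}}{31}\right) - \left(56 + 88 \left(- 8 \cdot 6^{2}\right)\right)\right)^{2} = - \left(\left(3 - 3 + \frac{1}{31} \cdot 9\right) - \left(56 + 88 \left(\left(-8\right) 36\right)\right)\right)^{2} = - \left(\left(3 - 3 + \frac{9}{31}\right) - \left(56 + 88 \left(-288\right)\right)\right)^{2} = - \left(\frac{9}{31} + \left(-56 + 25344\right)\right)^{2} = - \left(\frac{9}{31} + 25288\right)^{2} = - \left(\frac{783937}{31}\right)^{2} = \left(-1\right) \frac{614557219969}{961} = - \frac{614557219969}{961}$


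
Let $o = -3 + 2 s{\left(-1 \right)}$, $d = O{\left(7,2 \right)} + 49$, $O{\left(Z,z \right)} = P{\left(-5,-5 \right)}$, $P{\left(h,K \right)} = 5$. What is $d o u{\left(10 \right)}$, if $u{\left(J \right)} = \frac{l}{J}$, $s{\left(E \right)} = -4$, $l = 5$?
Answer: $-297$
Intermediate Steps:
$u{\left(J \right)} = \frac{5}{J}$
$O{\left(Z,z \right)} = 5$
$d = 54$ ($d = 5 + 49 = 54$)
$o = -11$ ($o = -3 + 2 \left(-4\right) = -3 - 8 = -11$)
$d o u{\left(10 \right)} = 54 \left(-11\right) \frac{5}{10} = - 594 \cdot 5 \cdot \frac{1}{10} = \left(-594\right) \frac{1}{2} = -297$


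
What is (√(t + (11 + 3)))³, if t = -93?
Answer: -79*I*√79 ≈ -702.17*I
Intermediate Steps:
(√(t + (11 + 3)))³ = (√(-93 + (11 + 3)))³ = (√(-93 + 14))³ = (√(-79))³ = (I*√79)³ = -79*I*√79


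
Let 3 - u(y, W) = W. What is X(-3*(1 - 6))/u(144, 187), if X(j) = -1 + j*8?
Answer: -119/184 ≈ -0.64674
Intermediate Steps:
u(y, W) = 3 - W
X(j) = -1 + 8*j
X(-3*(1 - 6))/u(144, 187) = (-1 + 8*(-3*(1 - 6)))/(3 - 1*187) = (-1 + 8*(-3*(-5)))/(3 - 187) = (-1 + 8*15)/(-184) = (-1 + 120)*(-1/184) = 119*(-1/184) = -119/184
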